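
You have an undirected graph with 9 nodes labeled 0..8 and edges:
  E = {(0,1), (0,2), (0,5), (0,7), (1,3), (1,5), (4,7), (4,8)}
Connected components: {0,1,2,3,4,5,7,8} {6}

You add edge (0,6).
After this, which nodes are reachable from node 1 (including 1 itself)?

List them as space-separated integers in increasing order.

Before: nodes reachable from 1: {0,1,2,3,4,5,7,8}
Adding (0,6): merges 1's component with another. Reachability grows.
After: nodes reachable from 1: {0,1,2,3,4,5,6,7,8}

Answer: 0 1 2 3 4 5 6 7 8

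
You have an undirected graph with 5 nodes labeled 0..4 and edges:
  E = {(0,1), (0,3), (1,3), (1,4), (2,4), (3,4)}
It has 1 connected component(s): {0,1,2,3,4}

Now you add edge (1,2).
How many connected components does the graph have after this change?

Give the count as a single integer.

Initial component count: 1
Add (1,2): endpoints already in same component. Count unchanged: 1.
New component count: 1

Answer: 1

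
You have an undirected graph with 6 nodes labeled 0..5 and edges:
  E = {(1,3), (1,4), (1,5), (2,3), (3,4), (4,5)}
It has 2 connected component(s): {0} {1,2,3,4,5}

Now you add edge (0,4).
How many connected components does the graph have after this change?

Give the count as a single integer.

Initial component count: 2
Add (0,4): merges two components. Count decreases: 2 -> 1.
New component count: 1

Answer: 1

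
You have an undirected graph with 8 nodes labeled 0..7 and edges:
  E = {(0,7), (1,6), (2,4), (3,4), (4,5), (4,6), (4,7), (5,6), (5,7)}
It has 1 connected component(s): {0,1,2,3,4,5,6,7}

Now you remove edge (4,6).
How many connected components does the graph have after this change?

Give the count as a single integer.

Initial component count: 1
Remove (4,6): not a bridge. Count unchanged: 1.
  After removal, components: {0,1,2,3,4,5,6,7}
New component count: 1

Answer: 1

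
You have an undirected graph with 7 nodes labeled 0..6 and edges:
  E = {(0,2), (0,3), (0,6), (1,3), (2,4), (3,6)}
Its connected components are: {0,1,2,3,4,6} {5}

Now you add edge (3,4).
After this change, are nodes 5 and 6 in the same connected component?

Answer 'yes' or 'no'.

Initial components: {0,1,2,3,4,6} {5}
Adding edge (3,4): both already in same component {0,1,2,3,4,6}. No change.
New components: {0,1,2,3,4,6} {5}
Are 5 and 6 in the same component? no

Answer: no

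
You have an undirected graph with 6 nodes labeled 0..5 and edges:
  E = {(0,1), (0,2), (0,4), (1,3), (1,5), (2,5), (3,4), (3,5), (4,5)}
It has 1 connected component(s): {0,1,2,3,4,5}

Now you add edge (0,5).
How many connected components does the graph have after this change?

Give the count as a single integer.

Initial component count: 1
Add (0,5): endpoints already in same component. Count unchanged: 1.
New component count: 1

Answer: 1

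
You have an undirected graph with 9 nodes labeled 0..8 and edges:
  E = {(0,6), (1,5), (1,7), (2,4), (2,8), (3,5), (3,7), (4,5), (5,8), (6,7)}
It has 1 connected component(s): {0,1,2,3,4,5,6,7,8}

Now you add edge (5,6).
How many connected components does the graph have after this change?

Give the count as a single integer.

Initial component count: 1
Add (5,6): endpoints already in same component. Count unchanged: 1.
New component count: 1

Answer: 1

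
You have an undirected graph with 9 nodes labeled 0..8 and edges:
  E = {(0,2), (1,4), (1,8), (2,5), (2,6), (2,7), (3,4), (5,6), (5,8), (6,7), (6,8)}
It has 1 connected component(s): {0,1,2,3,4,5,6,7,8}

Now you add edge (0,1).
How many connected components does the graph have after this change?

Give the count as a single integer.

Answer: 1

Derivation:
Initial component count: 1
Add (0,1): endpoints already in same component. Count unchanged: 1.
New component count: 1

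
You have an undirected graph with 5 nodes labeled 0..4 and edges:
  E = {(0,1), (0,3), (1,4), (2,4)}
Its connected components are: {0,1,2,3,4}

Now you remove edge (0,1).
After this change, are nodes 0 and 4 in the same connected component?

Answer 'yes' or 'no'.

Answer: no

Derivation:
Initial components: {0,1,2,3,4}
Removing edge (0,1): it was a bridge — component count 1 -> 2.
New components: {0,3} {1,2,4}
Are 0 and 4 in the same component? no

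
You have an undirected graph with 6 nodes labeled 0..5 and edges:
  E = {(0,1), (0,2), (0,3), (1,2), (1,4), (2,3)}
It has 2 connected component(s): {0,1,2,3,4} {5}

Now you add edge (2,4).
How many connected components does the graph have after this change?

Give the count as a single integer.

Answer: 2

Derivation:
Initial component count: 2
Add (2,4): endpoints already in same component. Count unchanged: 2.
New component count: 2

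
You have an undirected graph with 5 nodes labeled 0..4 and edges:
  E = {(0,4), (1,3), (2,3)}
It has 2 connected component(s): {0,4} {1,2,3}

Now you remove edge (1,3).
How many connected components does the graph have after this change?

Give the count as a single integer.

Initial component count: 2
Remove (1,3): it was a bridge. Count increases: 2 -> 3.
  After removal, components: {0,4} {1} {2,3}
New component count: 3

Answer: 3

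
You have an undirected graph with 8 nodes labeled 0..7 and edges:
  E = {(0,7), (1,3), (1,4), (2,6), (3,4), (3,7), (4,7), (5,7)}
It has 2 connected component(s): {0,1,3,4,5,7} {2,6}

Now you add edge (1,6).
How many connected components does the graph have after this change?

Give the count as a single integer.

Answer: 1

Derivation:
Initial component count: 2
Add (1,6): merges two components. Count decreases: 2 -> 1.
New component count: 1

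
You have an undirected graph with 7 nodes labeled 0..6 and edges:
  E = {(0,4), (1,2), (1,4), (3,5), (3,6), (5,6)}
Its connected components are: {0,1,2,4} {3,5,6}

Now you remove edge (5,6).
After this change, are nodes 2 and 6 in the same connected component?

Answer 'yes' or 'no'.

Answer: no

Derivation:
Initial components: {0,1,2,4} {3,5,6}
Removing edge (5,6): not a bridge — component count unchanged at 2.
New components: {0,1,2,4} {3,5,6}
Are 2 and 6 in the same component? no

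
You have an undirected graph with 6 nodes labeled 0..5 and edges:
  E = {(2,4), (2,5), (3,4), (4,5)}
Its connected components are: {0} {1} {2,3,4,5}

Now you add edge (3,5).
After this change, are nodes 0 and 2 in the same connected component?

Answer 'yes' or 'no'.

Answer: no

Derivation:
Initial components: {0} {1} {2,3,4,5}
Adding edge (3,5): both already in same component {2,3,4,5}. No change.
New components: {0} {1} {2,3,4,5}
Are 0 and 2 in the same component? no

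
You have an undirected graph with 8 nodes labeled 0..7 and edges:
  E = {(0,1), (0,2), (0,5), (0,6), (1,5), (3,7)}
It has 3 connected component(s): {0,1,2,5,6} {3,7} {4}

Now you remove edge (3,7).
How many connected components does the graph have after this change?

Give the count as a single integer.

Initial component count: 3
Remove (3,7): it was a bridge. Count increases: 3 -> 4.
  After removal, components: {0,1,2,5,6} {3} {4} {7}
New component count: 4

Answer: 4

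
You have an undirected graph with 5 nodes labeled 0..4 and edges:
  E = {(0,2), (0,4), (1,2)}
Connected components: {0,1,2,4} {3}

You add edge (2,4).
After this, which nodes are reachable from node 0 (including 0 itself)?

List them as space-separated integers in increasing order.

Answer: 0 1 2 4

Derivation:
Before: nodes reachable from 0: {0,1,2,4}
Adding (2,4): both endpoints already in same component. Reachability from 0 unchanged.
After: nodes reachable from 0: {0,1,2,4}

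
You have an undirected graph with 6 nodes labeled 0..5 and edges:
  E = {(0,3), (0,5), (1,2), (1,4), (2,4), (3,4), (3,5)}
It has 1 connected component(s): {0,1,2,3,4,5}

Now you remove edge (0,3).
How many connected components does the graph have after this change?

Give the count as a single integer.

Initial component count: 1
Remove (0,3): not a bridge. Count unchanged: 1.
  After removal, components: {0,1,2,3,4,5}
New component count: 1

Answer: 1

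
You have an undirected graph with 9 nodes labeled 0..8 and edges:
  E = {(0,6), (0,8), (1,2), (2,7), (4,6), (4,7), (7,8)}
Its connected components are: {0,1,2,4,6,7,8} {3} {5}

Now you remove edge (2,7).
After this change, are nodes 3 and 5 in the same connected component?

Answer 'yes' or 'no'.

Initial components: {0,1,2,4,6,7,8} {3} {5}
Removing edge (2,7): it was a bridge — component count 3 -> 4.
New components: {0,4,6,7,8} {1,2} {3} {5}
Are 3 and 5 in the same component? no

Answer: no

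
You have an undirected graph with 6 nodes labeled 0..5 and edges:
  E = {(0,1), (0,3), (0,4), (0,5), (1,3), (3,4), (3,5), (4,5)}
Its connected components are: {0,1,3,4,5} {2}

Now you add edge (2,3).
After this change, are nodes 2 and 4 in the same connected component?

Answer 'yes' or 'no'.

Answer: yes

Derivation:
Initial components: {0,1,3,4,5} {2}
Adding edge (2,3): merges {2} and {0,1,3,4,5}.
New components: {0,1,2,3,4,5}
Are 2 and 4 in the same component? yes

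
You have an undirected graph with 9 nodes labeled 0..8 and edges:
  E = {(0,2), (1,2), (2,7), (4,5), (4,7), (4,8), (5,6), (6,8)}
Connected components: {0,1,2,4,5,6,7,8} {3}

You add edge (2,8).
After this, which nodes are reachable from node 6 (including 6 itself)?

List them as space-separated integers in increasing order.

Before: nodes reachable from 6: {0,1,2,4,5,6,7,8}
Adding (2,8): both endpoints already in same component. Reachability from 6 unchanged.
After: nodes reachable from 6: {0,1,2,4,5,6,7,8}

Answer: 0 1 2 4 5 6 7 8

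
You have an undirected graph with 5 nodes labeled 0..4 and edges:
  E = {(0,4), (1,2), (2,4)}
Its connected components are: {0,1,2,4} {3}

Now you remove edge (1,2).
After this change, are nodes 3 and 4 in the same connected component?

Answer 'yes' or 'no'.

Initial components: {0,1,2,4} {3}
Removing edge (1,2): it was a bridge — component count 2 -> 3.
New components: {0,2,4} {1} {3}
Are 3 and 4 in the same component? no

Answer: no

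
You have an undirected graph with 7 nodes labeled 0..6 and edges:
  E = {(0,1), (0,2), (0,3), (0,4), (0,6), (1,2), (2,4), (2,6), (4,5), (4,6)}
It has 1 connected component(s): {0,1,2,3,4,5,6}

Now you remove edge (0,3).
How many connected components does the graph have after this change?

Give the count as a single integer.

Answer: 2

Derivation:
Initial component count: 1
Remove (0,3): it was a bridge. Count increases: 1 -> 2.
  After removal, components: {0,1,2,4,5,6} {3}
New component count: 2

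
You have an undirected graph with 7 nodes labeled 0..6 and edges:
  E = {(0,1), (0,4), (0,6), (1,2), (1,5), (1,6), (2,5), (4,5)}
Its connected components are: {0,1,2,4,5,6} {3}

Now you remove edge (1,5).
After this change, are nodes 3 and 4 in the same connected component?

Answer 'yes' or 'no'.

Initial components: {0,1,2,4,5,6} {3}
Removing edge (1,5): not a bridge — component count unchanged at 2.
New components: {0,1,2,4,5,6} {3}
Are 3 and 4 in the same component? no

Answer: no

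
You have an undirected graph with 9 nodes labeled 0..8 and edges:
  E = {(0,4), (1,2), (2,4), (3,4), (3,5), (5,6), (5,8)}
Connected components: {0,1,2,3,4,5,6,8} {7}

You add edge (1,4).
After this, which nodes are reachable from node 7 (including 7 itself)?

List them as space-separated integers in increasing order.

Before: nodes reachable from 7: {7}
Adding (1,4): both endpoints already in same component. Reachability from 7 unchanged.
After: nodes reachable from 7: {7}

Answer: 7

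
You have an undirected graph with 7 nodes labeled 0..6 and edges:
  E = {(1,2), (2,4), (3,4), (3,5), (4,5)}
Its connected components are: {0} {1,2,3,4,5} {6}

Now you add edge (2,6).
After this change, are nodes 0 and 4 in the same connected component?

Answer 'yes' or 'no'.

Initial components: {0} {1,2,3,4,5} {6}
Adding edge (2,6): merges {1,2,3,4,5} and {6}.
New components: {0} {1,2,3,4,5,6}
Are 0 and 4 in the same component? no

Answer: no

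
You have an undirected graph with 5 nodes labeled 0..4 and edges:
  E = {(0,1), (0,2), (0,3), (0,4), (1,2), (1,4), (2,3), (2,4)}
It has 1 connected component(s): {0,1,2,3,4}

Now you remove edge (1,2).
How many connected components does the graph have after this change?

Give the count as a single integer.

Answer: 1

Derivation:
Initial component count: 1
Remove (1,2): not a bridge. Count unchanged: 1.
  After removal, components: {0,1,2,3,4}
New component count: 1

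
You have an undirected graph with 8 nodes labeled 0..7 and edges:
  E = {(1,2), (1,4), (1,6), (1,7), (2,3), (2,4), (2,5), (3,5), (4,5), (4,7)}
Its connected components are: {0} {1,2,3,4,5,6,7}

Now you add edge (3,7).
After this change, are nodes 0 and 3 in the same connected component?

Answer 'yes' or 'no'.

Initial components: {0} {1,2,3,4,5,6,7}
Adding edge (3,7): both already in same component {1,2,3,4,5,6,7}. No change.
New components: {0} {1,2,3,4,5,6,7}
Are 0 and 3 in the same component? no

Answer: no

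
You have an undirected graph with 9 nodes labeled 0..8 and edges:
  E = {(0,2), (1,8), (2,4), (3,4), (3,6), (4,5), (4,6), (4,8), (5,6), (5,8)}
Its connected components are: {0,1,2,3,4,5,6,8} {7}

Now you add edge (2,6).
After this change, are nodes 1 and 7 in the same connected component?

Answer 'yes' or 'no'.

Initial components: {0,1,2,3,4,5,6,8} {7}
Adding edge (2,6): both already in same component {0,1,2,3,4,5,6,8}. No change.
New components: {0,1,2,3,4,5,6,8} {7}
Are 1 and 7 in the same component? no

Answer: no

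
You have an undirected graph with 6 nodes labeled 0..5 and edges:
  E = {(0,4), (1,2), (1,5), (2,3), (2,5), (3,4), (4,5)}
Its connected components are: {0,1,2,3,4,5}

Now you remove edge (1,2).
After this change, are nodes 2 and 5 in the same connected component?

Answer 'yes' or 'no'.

Answer: yes

Derivation:
Initial components: {0,1,2,3,4,5}
Removing edge (1,2): not a bridge — component count unchanged at 1.
New components: {0,1,2,3,4,5}
Are 2 and 5 in the same component? yes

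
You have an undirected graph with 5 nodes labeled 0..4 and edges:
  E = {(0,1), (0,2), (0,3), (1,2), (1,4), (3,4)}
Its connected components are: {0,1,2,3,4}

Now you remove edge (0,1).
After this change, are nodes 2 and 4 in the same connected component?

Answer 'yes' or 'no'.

Initial components: {0,1,2,3,4}
Removing edge (0,1): not a bridge — component count unchanged at 1.
New components: {0,1,2,3,4}
Are 2 and 4 in the same component? yes

Answer: yes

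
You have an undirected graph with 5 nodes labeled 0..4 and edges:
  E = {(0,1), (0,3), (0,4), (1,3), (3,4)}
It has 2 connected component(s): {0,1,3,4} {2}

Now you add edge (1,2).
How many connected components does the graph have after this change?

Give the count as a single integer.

Answer: 1

Derivation:
Initial component count: 2
Add (1,2): merges two components. Count decreases: 2 -> 1.
New component count: 1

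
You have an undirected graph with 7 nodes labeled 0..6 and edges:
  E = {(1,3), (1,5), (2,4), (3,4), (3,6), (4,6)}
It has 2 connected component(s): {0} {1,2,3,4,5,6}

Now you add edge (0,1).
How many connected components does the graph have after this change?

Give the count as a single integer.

Initial component count: 2
Add (0,1): merges two components. Count decreases: 2 -> 1.
New component count: 1

Answer: 1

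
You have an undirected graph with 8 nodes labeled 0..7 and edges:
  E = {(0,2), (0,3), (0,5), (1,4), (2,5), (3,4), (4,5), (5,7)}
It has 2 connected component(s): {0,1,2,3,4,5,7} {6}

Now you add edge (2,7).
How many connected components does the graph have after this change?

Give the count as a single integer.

Initial component count: 2
Add (2,7): endpoints already in same component. Count unchanged: 2.
New component count: 2

Answer: 2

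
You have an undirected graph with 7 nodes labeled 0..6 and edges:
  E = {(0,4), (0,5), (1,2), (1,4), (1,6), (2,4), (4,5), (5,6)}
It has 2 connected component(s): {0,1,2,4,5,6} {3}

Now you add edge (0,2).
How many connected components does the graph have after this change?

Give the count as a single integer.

Answer: 2

Derivation:
Initial component count: 2
Add (0,2): endpoints already in same component. Count unchanged: 2.
New component count: 2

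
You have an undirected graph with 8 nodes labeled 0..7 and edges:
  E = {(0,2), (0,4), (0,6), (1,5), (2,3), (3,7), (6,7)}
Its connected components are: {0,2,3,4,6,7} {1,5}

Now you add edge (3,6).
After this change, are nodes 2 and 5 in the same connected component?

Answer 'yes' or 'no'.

Initial components: {0,2,3,4,6,7} {1,5}
Adding edge (3,6): both already in same component {0,2,3,4,6,7}. No change.
New components: {0,2,3,4,6,7} {1,5}
Are 2 and 5 in the same component? no

Answer: no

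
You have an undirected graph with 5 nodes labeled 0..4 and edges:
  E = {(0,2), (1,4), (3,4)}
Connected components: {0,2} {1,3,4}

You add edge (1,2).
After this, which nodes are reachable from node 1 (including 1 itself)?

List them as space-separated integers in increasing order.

Before: nodes reachable from 1: {1,3,4}
Adding (1,2): merges 1's component with another. Reachability grows.
After: nodes reachable from 1: {0,1,2,3,4}

Answer: 0 1 2 3 4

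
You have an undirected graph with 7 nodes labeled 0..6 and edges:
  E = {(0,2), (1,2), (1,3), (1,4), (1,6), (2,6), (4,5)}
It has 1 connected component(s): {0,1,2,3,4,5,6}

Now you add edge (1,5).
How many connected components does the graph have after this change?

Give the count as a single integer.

Answer: 1

Derivation:
Initial component count: 1
Add (1,5): endpoints already in same component. Count unchanged: 1.
New component count: 1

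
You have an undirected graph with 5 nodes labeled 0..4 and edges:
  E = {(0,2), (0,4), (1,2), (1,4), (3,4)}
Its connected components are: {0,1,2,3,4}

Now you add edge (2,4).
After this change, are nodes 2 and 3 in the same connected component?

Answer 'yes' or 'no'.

Initial components: {0,1,2,3,4}
Adding edge (2,4): both already in same component {0,1,2,3,4}. No change.
New components: {0,1,2,3,4}
Are 2 and 3 in the same component? yes

Answer: yes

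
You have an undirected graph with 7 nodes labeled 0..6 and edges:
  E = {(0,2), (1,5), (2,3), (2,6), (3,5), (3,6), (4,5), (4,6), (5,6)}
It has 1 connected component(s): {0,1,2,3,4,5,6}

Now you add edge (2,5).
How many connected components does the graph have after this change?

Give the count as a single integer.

Answer: 1

Derivation:
Initial component count: 1
Add (2,5): endpoints already in same component. Count unchanged: 1.
New component count: 1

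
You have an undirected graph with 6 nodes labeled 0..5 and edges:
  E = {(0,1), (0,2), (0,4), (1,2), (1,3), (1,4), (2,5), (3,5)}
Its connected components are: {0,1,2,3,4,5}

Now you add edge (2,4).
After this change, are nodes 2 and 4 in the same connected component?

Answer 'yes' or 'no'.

Answer: yes

Derivation:
Initial components: {0,1,2,3,4,5}
Adding edge (2,4): both already in same component {0,1,2,3,4,5}. No change.
New components: {0,1,2,3,4,5}
Are 2 and 4 in the same component? yes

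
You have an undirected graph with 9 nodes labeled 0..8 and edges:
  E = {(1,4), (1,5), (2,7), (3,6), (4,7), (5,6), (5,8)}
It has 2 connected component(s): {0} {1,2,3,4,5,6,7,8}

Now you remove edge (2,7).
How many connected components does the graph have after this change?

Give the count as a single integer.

Initial component count: 2
Remove (2,7): it was a bridge. Count increases: 2 -> 3.
  After removal, components: {0} {1,3,4,5,6,7,8} {2}
New component count: 3

Answer: 3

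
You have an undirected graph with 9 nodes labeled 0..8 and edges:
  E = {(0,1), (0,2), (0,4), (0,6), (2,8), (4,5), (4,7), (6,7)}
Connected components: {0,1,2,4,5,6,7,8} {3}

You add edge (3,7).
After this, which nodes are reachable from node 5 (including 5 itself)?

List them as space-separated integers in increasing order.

Before: nodes reachable from 5: {0,1,2,4,5,6,7,8}
Adding (3,7): merges 5's component with another. Reachability grows.
After: nodes reachable from 5: {0,1,2,3,4,5,6,7,8}

Answer: 0 1 2 3 4 5 6 7 8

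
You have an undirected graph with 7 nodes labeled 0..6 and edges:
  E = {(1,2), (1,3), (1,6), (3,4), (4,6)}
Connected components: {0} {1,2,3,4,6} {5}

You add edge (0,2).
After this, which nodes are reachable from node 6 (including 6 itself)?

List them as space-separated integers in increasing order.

Answer: 0 1 2 3 4 6

Derivation:
Before: nodes reachable from 6: {1,2,3,4,6}
Adding (0,2): merges 6's component with another. Reachability grows.
After: nodes reachable from 6: {0,1,2,3,4,6}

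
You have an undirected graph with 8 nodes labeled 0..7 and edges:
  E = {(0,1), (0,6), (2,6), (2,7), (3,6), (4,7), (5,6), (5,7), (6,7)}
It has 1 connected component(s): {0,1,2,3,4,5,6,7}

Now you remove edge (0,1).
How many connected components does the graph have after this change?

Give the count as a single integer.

Initial component count: 1
Remove (0,1): it was a bridge. Count increases: 1 -> 2.
  After removal, components: {0,2,3,4,5,6,7} {1}
New component count: 2

Answer: 2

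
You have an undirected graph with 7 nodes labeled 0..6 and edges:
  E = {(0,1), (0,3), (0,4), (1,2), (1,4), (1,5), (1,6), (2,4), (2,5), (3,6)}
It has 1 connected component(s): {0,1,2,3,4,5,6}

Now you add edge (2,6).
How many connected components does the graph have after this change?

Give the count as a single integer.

Answer: 1

Derivation:
Initial component count: 1
Add (2,6): endpoints already in same component. Count unchanged: 1.
New component count: 1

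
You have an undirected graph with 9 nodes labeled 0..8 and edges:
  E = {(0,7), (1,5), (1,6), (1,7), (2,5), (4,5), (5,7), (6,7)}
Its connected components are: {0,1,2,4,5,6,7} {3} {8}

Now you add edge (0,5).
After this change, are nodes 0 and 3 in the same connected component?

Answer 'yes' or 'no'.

Initial components: {0,1,2,4,5,6,7} {3} {8}
Adding edge (0,5): both already in same component {0,1,2,4,5,6,7}. No change.
New components: {0,1,2,4,5,6,7} {3} {8}
Are 0 and 3 in the same component? no

Answer: no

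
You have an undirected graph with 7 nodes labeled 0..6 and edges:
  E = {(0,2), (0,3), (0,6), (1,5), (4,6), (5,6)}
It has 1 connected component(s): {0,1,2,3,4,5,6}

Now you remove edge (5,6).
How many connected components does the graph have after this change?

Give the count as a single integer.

Answer: 2

Derivation:
Initial component count: 1
Remove (5,6): it was a bridge. Count increases: 1 -> 2.
  After removal, components: {0,2,3,4,6} {1,5}
New component count: 2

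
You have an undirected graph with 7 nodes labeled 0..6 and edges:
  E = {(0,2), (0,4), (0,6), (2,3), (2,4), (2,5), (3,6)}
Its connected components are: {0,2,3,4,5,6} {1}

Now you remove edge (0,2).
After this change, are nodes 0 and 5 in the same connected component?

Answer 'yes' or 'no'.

Answer: yes

Derivation:
Initial components: {0,2,3,4,5,6} {1}
Removing edge (0,2): not a bridge — component count unchanged at 2.
New components: {0,2,3,4,5,6} {1}
Are 0 and 5 in the same component? yes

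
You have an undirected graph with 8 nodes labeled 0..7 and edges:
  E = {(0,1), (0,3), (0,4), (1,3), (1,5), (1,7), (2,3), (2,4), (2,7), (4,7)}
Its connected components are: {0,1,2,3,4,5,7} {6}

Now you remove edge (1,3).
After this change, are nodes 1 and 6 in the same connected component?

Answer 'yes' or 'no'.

Answer: no

Derivation:
Initial components: {0,1,2,3,4,5,7} {6}
Removing edge (1,3): not a bridge — component count unchanged at 2.
New components: {0,1,2,3,4,5,7} {6}
Are 1 and 6 in the same component? no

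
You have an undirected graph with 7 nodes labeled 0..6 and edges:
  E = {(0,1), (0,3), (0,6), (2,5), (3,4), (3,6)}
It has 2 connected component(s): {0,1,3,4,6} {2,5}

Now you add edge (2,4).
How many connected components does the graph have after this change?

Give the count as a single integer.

Answer: 1

Derivation:
Initial component count: 2
Add (2,4): merges two components. Count decreases: 2 -> 1.
New component count: 1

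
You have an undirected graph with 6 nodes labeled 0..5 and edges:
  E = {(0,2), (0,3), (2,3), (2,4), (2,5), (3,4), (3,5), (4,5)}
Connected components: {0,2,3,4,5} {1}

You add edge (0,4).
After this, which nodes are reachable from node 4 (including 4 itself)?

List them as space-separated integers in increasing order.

Answer: 0 2 3 4 5

Derivation:
Before: nodes reachable from 4: {0,2,3,4,5}
Adding (0,4): both endpoints already in same component. Reachability from 4 unchanged.
After: nodes reachable from 4: {0,2,3,4,5}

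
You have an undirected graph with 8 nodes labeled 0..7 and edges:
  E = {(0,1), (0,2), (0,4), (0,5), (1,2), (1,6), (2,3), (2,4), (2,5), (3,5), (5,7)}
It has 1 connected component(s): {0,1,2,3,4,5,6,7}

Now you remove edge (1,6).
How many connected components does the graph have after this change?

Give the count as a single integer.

Initial component count: 1
Remove (1,6): it was a bridge. Count increases: 1 -> 2.
  After removal, components: {0,1,2,3,4,5,7} {6}
New component count: 2

Answer: 2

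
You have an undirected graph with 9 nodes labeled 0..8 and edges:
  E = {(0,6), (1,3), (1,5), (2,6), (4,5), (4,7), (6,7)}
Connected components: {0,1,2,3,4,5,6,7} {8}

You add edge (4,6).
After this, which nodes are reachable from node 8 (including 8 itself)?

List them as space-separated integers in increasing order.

Answer: 8

Derivation:
Before: nodes reachable from 8: {8}
Adding (4,6): both endpoints already in same component. Reachability from 8 unchanged.
After: nodes reachable from 8: {8}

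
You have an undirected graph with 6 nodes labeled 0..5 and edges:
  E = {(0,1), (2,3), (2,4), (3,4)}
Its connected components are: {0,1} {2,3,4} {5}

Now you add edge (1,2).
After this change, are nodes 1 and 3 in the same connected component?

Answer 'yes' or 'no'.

Answer: yes

Derivation:
Initial components: {0,1} {2,3,4} {5}
Adding edge (1,2): merges {0,1} and {2,3,4}.
New components: {0,1,2,3,4} {5}
Are 1 and 3 in the same component? yes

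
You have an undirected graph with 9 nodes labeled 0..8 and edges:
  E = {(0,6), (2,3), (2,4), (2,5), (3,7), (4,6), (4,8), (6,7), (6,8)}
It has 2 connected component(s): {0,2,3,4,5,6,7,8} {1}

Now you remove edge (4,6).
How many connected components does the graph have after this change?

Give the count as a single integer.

Initial component count: 2
Remove (4,6): not a bridge. Count unchanged: 2.
  After removal, components: {0,2,3,4,5,6,7,8} {1}
New component count: 2

Answer: 2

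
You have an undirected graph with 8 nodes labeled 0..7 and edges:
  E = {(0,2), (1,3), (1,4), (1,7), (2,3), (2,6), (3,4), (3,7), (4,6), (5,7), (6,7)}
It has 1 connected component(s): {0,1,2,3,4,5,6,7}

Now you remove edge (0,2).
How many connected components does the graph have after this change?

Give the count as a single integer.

Answer: 2

Derivation:
Initial component count: 1
Remove (0,2): it was a bridge. Count increases: 1 -> 2.
  After removal, components: {0} {1,2,3,4,5,6,7}
New component count: 2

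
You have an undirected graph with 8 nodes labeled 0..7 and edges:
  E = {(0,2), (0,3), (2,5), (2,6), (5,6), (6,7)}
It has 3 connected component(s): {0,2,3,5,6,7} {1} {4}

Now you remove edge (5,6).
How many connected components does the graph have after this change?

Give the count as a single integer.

Initial component count: 3
Remove (5,6): not a bridge. Count unchanged: 3.
  After removal, components: {0,2,3,5,6,7} {1} {4}
New component count: 3

Answer: 3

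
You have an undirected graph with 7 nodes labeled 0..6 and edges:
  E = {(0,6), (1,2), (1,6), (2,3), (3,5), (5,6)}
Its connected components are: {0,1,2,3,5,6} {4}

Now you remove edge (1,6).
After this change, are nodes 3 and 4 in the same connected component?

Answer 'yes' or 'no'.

Answer: no

Derivation:
Initial components: {0,1,2,3,5,6} {4}
Removing edge (1,6): not a bridge — component count unchanged at 2.
New components: {0,1,2,3,5,6} {4}
Are 3 and 4 in the same component? no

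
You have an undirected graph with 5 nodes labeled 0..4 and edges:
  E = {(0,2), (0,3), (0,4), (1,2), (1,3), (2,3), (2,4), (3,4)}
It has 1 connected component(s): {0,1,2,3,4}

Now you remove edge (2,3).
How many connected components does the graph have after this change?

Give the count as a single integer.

Answer: 1

Derivation:
Initial component count: 1
Remove (2,3): not a bridge. Count unchanged: 1.
  After removal, components: {0,1,2,3,4}
New component count: 1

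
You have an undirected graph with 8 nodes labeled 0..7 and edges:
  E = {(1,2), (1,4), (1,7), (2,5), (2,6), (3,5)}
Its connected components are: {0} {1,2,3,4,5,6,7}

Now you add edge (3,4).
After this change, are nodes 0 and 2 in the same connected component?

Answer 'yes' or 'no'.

Initial components: {0} {1,2,3,4,5,6,7}
Adding edge (3,4): both already in same component {1,2,3,4,5,6,7}. No change.
New components: {0} {1,2,3,4,5,6,7}
Are 0 and 2 in the same component? no

Answer: no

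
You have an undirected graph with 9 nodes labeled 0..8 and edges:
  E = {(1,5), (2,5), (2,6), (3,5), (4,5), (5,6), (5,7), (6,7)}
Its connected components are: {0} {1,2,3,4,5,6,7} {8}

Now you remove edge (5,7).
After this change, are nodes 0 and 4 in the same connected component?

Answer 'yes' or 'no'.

Answer: no

Derivation:
Initial components: {0} {1,2,3,4,5,6,7} {8}
Removing edge (5,7): not a bridge — component count unchanged at 3.
New components: {0} {1,2,3,4,5,6,7} {8}
Are 0 and 4 in the same component? no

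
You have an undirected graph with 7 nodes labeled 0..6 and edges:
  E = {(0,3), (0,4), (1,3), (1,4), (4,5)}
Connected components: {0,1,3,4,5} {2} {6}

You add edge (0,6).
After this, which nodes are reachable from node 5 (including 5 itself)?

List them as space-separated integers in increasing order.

Before: nodes reachable from 5: {0,1,3,4,5}
Adding (0,6): merges 5's component with another. Reachability grows.
After: nodes reachable from 5: {0,1,3,4,5,6}

Answer: 0 1 3 4 5 6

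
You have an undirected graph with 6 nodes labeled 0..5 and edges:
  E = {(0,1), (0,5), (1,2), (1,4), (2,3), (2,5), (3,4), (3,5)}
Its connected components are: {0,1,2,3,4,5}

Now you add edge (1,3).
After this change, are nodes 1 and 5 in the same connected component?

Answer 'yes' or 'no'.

Initial components: {0,1,2,3,4,5}
Adding edge (1,3): both already in same component {0,1,2,3,4,5}. No change.
New components: {0,1,2,3,4,5}
Are 1 and 5 in the same component? yes

Answer: yes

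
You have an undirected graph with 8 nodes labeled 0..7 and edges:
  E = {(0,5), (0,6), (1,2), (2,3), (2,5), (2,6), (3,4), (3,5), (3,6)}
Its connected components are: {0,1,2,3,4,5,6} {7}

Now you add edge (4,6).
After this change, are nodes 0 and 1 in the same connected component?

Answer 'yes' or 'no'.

Initial components: {0,1,2,3,4,5,6} {7}
Adding edge (4,6): both already in same component {0,1,2,3,4,5,6}. No change.
New components: {0,1,2,3,4,5,6} {7}
Are 0 and 1 in the same component? yes

Answer: yes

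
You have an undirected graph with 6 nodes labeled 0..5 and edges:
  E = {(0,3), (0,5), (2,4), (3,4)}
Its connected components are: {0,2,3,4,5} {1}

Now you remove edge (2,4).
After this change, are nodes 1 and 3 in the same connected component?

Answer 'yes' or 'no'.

Answer: no

Derivation:
Initial components: {0,2,3,4,5} {1}
Removing edge (2,4): it was a bridge — component count 2 -> 3.
New components: {0,3,4,5} {1} {2}
Are 1 and 3 in the same component? no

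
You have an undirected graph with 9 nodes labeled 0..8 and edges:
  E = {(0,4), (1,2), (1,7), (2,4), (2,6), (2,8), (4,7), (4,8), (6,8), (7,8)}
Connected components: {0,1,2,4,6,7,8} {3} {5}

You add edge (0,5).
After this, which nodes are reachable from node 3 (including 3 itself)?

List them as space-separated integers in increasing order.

Answer: 3

Derivation:
Before: nodes reachable from 3: {3}
Adding (0,5): merges two components, but neither contains 3. Reachability from 3 unchanged.
After: nodes reachable from 3: {3}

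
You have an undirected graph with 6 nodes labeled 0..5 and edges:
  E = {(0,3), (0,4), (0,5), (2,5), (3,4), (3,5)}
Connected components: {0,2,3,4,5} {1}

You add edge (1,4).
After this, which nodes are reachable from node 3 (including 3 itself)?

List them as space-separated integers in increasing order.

Before: nodes reachable from 3: {0,2,3,4,5}
Adding (1,4): merges 3's component with another. Reachability grows.
After: nodes reachable from 3: {0,1,2,3,4,5}

Answer: 0 1 2 3 4 5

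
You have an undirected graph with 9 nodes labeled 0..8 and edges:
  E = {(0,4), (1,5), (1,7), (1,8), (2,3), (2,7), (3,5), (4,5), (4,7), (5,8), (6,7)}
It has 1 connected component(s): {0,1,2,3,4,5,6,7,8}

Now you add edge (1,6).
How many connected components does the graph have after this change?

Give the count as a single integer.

Answer: 1

Derivation:
Initial component count: 1
Add (1,6): endpoints already in same component. Count unchanged: 1.
New component count: 1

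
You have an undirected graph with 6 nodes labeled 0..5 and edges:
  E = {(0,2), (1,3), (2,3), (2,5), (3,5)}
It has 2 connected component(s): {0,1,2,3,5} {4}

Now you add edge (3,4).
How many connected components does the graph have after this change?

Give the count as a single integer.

Initial component count: 2
Add (3,4): merges two components. Count decreases: 2 -> 1.
New component count: 1

Answer: 1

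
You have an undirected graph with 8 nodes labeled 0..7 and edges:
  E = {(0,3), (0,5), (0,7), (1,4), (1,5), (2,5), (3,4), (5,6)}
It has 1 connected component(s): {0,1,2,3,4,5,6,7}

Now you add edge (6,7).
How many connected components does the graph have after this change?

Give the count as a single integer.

Answer: 1

Derivation:
Initial component count: 1
Add (6,7): endpoints already in same component. Count unchanged: 1.
New component count: 1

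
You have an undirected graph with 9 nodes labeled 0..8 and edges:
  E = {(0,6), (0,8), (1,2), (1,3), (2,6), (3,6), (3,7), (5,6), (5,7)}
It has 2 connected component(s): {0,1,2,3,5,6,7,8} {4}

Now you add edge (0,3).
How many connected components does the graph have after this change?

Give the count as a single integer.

Initial component count: 2
Add (0,3): endpoints already in same component. Count unchanged: 2.
New component count: 2

Answer: 2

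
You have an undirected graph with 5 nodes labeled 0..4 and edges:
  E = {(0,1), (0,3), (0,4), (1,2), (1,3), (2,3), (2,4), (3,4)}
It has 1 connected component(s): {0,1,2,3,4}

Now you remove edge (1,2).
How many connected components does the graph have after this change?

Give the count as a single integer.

Answer: 1

Derivation:
Initial component count: 1
Remove (1,2): not a bridge. Count unchanged: 1.
  After removal, components: {0,1,2,3,4}
New component count: 1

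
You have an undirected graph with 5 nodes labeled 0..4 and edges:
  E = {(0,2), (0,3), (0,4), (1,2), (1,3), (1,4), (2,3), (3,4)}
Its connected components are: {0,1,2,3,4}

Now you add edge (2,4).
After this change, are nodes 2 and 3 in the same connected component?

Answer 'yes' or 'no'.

Initial components: {0,1,2,3,4}
Adding edge (2,4): both already in same component {0,1,2,3,4}. No change.
New components: {0,1,2,3,4}
Are 2 and 3 in the same component? yes

Answer: yes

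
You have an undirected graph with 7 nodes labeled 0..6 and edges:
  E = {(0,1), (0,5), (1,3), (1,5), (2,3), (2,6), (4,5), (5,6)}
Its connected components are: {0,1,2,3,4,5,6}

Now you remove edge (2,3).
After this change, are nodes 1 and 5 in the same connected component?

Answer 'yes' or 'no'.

Initial components: {0,1,2,3,4,5,6}
Removing edge (2,3): not a bridge — component count unchanged at 1.
New components: {0,1,2,3,4,5,6}
Are 1 and 5 in the same component? yes

Answer: yes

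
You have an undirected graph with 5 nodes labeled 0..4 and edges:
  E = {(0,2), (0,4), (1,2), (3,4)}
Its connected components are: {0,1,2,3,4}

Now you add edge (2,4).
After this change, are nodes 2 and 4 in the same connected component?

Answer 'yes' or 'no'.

Initial components: {0,1,2,3,4}
Adding edge (2,4): both already in same component {0,1,2,3,4}. No change.
New components: {0,1,2,3,4}
Are 2 and 4 in the same component? yes

Answer: yes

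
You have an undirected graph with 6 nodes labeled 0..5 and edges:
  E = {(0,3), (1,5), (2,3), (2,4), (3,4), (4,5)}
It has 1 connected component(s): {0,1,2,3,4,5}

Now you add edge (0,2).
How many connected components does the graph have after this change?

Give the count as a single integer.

Initial component count: 1
Add (0,2): endpoints already in same component. Count unchanged: 1.
New component count: 1

Answer: 1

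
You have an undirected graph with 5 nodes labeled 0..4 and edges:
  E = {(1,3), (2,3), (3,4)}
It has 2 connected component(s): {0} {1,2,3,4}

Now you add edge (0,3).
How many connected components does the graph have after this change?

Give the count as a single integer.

Answer: 1

Derivation:
Initial component count: 2
Add (0,3): merges two components. Count decreases: 2 -> 1.
New component count: 1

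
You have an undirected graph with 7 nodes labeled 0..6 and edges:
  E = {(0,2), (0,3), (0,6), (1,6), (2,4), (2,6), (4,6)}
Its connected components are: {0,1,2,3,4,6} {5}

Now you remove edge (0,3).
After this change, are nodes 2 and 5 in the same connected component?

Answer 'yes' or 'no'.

Answer: no

Derivation:
Initial components: {0,1,2,3,4,6} {5}
Removing edge (0,3): it was a bridge — component count 2 -> 3.
New components: {0,1,2,4,6} {3} {5}
Are 2 and 5 in the same component? no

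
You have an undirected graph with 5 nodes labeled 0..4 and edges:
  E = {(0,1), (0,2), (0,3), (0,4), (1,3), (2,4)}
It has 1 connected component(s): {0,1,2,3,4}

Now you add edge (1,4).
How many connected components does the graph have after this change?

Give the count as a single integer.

Answer: 1

Derivation:
Initial component count: 1
Add (1,4): endpoints already in same component. Count unchanged: 1.
New component count: 1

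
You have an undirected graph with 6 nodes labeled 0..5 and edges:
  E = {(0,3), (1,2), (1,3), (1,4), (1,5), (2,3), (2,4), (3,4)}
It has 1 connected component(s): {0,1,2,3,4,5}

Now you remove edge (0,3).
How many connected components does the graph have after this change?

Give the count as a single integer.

Answer: 2

Derivation:
Initial component count: 1
Remove (0,3): it was a bridge. Count increases: 1 -> 2.
  After removal, components: {0} {1,2,3,4,5}
New component count: 2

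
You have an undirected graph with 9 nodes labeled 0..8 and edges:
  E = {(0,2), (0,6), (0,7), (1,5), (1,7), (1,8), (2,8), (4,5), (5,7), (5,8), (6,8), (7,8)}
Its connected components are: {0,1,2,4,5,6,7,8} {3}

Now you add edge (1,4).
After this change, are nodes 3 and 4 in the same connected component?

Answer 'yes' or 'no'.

Answer: no

Derivation:
Initial components: {0,1,2,4,5,6,7,8} {3}
Adding edge (1,4): both already in same component {0,1,2,4,5,6,7,8}. No change.
New components: {0,1,2,4,5,6,7,8} {3}
Are 3 and 4 in the same component? no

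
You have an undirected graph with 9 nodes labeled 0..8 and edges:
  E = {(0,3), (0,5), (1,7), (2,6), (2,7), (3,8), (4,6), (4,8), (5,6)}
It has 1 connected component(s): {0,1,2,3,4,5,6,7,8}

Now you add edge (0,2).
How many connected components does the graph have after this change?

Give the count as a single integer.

Answer: 1

Derivation:
Initial component count: 1
Add (0,2): endpoints already in same component. Count unchanged: 1.
New component count: 1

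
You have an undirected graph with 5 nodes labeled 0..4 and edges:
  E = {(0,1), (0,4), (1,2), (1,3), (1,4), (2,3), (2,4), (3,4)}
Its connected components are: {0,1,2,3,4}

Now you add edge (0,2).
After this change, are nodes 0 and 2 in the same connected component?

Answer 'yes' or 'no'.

Answer: yes

Derivation:
Initial components: {0,1,2,3,4}
Adding edge (0,2): both already in same component {0,1,2,3,4}. No change.
New components: {0,1,2,3,4}
Are 0 and 2 in the same component? yes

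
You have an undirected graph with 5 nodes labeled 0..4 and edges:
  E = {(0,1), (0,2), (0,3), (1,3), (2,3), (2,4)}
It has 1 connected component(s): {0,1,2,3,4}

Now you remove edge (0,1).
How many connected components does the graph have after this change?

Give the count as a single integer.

Initial component count: 1
Remove (0,1): not a bridge. Count unchanged: 1.
  After removal, components: {0,1,2,3,4}
New component count: 1

Answer: 1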